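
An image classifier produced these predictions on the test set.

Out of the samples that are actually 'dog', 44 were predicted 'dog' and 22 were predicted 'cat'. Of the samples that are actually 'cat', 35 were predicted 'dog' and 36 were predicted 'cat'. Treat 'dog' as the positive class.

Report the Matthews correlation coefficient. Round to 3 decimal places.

0.176

MCC = (TP·TN − FP·FN) / √((TP+FP)(TP+FN)(TN+FP)(TN+FN))
Numerator = 44·36 − 35·22 = 814
Denominator = √(79·66·71·58) = √21471252 = 4633.7082
MCC = 814 / 4633.7082 = 0.176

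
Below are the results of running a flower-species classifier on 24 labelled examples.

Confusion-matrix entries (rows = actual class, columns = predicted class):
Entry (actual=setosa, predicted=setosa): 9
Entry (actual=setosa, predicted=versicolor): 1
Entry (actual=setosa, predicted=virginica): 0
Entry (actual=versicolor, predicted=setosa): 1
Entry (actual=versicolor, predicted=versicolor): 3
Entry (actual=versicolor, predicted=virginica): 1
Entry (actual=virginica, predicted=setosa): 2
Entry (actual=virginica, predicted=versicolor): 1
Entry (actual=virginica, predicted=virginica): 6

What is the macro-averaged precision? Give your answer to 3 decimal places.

Per-class precision (TP/(TP+FP)):
  setosa: TP=9, FP=1+2=3 → 9/12 = 0.7500
  versicolor: TP=3, FP=1+1=2 → 3/5 = 0.6000
  virginica: TP=6, FP=0+1=1 → 6/7 = 0.8571
Macro-precision = mean = (0.7500 + 0.6000 + 0.8571) / 3 = 0.736

0.736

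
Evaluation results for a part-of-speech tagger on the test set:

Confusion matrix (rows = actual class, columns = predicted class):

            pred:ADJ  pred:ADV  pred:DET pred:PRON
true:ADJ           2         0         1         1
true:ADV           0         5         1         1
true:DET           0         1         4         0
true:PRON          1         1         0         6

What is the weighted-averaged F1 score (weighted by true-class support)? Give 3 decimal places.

0.705

Per-class F1 score (2·TP/(2·TP+FP+FN)):
  ADJ: TP=2, FP=0+0+1=1, FN=0+1+1=2 → 4/7 = 0.5714
  ADV: TP=5, FP=0+1+1=2, FN=0+1+1=2 → 10/14 = 0.7143
  DET: TP=4, FP=1+1+0=2, FN=0+1+0=1 → 8/11 = 0.7273
  PRON: TP=6, FP=1+1+0=2, FN=1+1+0=2 → 12/16 = 0.7500
Weighted-F1 score = Σ (supportᵢ/N)·F1 scoreᵢ with N=24: (4/24)·0.5714 + (7/24)·0.7143 + (5/24)·0.7273 + (8/24)·0.7500 = 0.705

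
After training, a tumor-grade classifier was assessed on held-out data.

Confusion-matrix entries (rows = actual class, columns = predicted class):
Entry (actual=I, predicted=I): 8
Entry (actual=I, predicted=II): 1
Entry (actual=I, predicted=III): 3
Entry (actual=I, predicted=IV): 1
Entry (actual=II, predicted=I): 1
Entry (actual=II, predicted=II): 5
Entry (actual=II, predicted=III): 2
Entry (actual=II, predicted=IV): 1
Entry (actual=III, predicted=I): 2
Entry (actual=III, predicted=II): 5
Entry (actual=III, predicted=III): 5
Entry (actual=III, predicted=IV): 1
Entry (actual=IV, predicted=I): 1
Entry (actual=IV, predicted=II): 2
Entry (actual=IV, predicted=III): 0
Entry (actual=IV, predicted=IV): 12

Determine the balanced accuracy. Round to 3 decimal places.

Balanced accuracy = mean of per-class recall.
  I: recall = 8/13 = 0.6154
  II: recall = 5/9 = 0.5556
  III: recall = 5/13 = 0.3846
  IV: recall = 12/15 = 0.8000
Mean = (0.6154 + 0.5556 + 0.3846 + 0.8000) / 4 = 0.589

0.589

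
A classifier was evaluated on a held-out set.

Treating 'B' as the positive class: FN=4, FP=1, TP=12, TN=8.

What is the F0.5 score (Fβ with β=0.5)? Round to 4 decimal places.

0.8824

Fβ = (1+β²)·TP / ((1+β²)·TP + β²·FN + FP), with β²=1/4
= 1.25·12 / (1.25·12 + 0.25·4 + 1) = 0.8824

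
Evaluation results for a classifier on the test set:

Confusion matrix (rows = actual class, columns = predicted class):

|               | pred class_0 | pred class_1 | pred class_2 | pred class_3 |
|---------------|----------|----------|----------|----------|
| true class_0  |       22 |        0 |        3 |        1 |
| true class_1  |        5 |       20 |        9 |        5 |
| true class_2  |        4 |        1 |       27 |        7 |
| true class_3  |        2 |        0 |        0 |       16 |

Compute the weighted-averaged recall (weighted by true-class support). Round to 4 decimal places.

0.6967

Per-class recall (TP/(TP+FN)):
  class_0: TP=22, FN=0+3+1=4 → 22/26 = 0.84615
  class_1: TP=20, FN=5+9+5=19 → 20/39 = 0.51282
  class_2: TP=27, FN=4+1+7=12 → 27/39 = 0.69231
  class_3: TP=16, FN=2+0+0=2 → 16/18 = 0.88889
Weighted-recall = Σ (supportᵢ/N)·recallᵢ with N=122: (26/122)·0.84615 + (39/122)·0.51282 + (39/122)·0.69231 + (18/122)·0.88889 = 0.6967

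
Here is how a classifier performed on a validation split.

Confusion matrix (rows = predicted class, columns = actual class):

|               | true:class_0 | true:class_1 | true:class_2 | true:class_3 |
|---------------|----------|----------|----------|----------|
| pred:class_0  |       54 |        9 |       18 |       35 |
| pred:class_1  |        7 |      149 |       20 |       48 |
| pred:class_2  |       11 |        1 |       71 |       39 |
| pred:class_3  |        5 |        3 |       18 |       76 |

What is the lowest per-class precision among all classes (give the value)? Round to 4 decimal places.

0.4655

Per-class precision (TP/(TP+FP)):
  class_0: TP=54, FP=9+18+35=62 → 54/116 = 0.46552
  class_1: TP=149, FP=7+20+48=75 → 149/224 = 0.66518
  class_2: TP=71, FP=11+1+39=51 → 71/122 = 0.58197
  class_3: TP=76, FP=5+3+18=26 → 76/102 = 0.74510
Lowest is class 'class_0' with precision = 0.4655.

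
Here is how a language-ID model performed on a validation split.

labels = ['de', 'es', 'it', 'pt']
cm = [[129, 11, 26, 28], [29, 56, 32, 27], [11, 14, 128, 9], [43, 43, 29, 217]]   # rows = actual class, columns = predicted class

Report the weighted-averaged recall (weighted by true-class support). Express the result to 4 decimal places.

0.6370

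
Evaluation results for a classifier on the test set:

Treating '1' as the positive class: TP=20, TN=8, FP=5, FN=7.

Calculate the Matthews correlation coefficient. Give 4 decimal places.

0.3445

MCC = (TP·TN − FP·FN) / √((TP+FP)(TP+FN)(TN+FP)(TN+FN))
Numerator = 20·8 − 5·7 = 125
Denominator = √(25·27·13·15) = √131625 = 362.8016
MCC = 125 / 362.8016 = 0.3445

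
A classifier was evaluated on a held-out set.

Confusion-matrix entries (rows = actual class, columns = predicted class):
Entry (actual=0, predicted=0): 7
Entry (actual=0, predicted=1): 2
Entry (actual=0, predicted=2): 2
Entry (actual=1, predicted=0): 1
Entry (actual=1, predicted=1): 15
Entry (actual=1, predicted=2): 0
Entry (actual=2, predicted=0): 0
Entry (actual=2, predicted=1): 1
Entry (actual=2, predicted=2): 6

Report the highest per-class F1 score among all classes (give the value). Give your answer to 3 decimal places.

0.882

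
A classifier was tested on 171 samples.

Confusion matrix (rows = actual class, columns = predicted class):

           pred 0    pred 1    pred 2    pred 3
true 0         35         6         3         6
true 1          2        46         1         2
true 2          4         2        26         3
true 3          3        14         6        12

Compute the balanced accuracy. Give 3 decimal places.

Balanced accuracy = mean of per-class recall.
  0: recall = 35/50 = 0.7000
  1: recall = 46/51 = 0.9020
  2: recall = 26/35 = 0.7429
  3: recall = 12/35 = 0.3429
Mean = (0.7000 + 0.9020 + 0.7429 + 0.3429) / 4 = 0.672

0.672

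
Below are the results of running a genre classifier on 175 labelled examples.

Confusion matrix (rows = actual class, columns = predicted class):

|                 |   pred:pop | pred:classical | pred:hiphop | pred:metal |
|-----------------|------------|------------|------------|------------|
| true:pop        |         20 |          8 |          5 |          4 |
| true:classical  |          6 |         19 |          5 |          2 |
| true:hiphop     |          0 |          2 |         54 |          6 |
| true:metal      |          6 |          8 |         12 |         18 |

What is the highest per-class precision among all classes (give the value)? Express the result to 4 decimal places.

0.7105

Per-class precision (TP/(TP+FP)):
  pop: TP=20, FP=6+0+6=12 → 20/32 = 0.62500
  classical: TP=19, FP=8+2+8=18 → 19/37 = 0.51351
  hiphop: TP=54, FP=5+5+12=22 → 54/76 = 0.71053
  metal: TP=18, FP=4+2+6=12 → 18/30 = 0.60000
Highest is class 'hiphop' with precision = 0.7105.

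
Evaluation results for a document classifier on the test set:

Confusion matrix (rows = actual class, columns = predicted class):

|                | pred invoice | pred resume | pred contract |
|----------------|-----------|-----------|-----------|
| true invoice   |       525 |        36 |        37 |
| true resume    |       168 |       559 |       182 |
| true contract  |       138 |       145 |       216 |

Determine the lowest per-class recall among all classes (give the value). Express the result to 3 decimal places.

0.433

Per-class recall (TP/(TP+FN)):
  invoice: TP=525, FN=36+37=73 → 525/598 = 0.8779
  resume: TP=559, FN=168+182=350 → 559/909 = 0.6150
  contract: TP=216, FN=138+145=283 → 216/499 = 0.4329
Lowest is class 'contract' with recall = 0.433.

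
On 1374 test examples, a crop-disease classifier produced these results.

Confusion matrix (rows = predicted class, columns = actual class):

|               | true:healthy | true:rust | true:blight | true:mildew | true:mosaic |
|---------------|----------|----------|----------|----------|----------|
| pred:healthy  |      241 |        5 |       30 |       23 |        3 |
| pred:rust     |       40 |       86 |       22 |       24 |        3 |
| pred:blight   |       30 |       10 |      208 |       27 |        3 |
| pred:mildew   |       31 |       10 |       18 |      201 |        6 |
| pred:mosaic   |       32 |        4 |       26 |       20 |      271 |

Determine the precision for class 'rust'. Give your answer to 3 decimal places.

Take TP from the diagonal, FP from the rest of the 'rust' prediction marginal, FN from the rest of the 'rust' actual marginal.
precision = TP/(TP+FP).
rust: TP=86, FP=40+22+24+3=89 → 86/175 = 0.4914

0.491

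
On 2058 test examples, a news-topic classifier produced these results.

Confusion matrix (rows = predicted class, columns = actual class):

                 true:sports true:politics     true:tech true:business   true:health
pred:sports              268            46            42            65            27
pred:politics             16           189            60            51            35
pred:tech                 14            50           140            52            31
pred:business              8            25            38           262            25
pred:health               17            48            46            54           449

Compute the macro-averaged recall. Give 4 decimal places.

0.6241

Per-class recall (TP/(TP+FN)):
  sports: TP=268, FN=16+14+8+17=55 → 268/323 = 0.82972
  politics: TP=189, FN=46+50+25+48=169 → 189/358 = 0.52793
  tech: TP=140, FN=42+60+38+46=186 → 140/326 = 0.42945
  business: TP=262, FN=65+51+52+54=222 → 262/484 = 0.54132
  health: TP=449, FN=27+35+31+25=118 → 449/567 = 0.79189
Macro-recall = mean = (0.82972 + 0.52793 + 0.42945 + 0.54132 + 0.79189) / 5 = 0.6241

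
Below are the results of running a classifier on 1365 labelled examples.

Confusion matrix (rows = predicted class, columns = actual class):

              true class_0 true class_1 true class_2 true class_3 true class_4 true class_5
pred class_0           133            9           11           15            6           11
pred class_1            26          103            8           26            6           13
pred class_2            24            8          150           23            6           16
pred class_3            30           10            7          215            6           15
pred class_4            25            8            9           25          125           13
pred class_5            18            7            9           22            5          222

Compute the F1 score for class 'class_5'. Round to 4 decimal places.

0.7749

F1 score = 2·TP/(2·TP+FP+FN).
class_5: TP=222, FP=18+7+9+22+5=61, FN=11+13+16+15+13=68 → 444/573 = 0.77487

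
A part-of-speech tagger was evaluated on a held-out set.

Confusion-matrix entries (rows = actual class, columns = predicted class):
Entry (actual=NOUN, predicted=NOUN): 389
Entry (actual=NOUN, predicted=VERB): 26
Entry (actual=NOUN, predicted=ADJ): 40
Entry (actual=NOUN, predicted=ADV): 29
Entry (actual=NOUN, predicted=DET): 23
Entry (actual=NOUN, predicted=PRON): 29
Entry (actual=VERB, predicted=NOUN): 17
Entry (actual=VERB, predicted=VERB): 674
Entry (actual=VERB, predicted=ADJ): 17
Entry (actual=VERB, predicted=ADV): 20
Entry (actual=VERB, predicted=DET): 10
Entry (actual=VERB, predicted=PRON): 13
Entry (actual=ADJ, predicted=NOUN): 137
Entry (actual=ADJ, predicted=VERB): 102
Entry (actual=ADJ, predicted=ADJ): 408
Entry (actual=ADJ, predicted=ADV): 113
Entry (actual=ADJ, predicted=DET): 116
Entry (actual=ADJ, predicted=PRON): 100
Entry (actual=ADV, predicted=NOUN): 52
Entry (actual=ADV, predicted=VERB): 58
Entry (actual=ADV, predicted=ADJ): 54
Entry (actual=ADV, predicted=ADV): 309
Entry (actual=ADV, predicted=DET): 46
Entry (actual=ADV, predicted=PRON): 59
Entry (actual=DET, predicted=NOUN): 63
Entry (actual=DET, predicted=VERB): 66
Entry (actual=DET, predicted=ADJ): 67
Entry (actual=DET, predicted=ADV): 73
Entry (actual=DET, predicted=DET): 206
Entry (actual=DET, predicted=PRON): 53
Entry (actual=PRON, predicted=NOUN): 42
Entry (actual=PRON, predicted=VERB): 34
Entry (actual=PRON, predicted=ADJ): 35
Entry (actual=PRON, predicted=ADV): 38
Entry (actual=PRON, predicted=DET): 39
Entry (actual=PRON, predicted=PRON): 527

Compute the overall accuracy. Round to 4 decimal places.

Accuracy = trace / total = (389+674+408+309+206+527=2513) / 4084 = 2513/4084 = 0.6153

0.6153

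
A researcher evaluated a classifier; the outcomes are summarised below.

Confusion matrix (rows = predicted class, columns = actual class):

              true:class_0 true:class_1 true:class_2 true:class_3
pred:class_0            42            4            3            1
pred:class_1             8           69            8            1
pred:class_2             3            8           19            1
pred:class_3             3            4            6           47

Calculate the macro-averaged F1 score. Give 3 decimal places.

0.755

Per-class F1 score (2·TP/(2·TP+FP+FN)):
  class_0: TP=42, FP=4+3+1=8, FN=8+3+3=14 → 84/106 = 0.7925
  class_1: TP=69, FP=8+8+1=17, FN=4+8+4=16 → 138/171 = 0.8070
  class_2: TP=19, FP=3+8+1=12, FN=3+8+6=17 → 38/67 = 0.5672
  class_3: TP=47, FP=3+4+6=13, FN=1+1+1=3 → 94/110 = 0.8545
Macro-F1 score = mean = (0.7925 + 0.8070 + 0.5672 + 0.8545) / 4 = 0.755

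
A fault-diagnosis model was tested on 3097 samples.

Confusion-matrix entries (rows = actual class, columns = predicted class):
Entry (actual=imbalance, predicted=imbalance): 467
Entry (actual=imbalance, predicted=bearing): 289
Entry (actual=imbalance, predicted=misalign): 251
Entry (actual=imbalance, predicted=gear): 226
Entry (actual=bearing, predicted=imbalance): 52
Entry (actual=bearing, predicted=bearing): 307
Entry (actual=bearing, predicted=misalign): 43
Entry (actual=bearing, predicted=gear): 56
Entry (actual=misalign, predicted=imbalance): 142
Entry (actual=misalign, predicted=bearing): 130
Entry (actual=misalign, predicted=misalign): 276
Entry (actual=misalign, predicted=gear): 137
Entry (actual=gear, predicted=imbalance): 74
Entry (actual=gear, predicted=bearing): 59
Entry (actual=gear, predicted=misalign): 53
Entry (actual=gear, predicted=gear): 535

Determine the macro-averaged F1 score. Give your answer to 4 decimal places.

0.5073

Per-class F1 score (2·TP/(2·TP+FP+FN)):
  imbalance: TP=467, FP=52+142+74=268, FN=289+251+226=766 → 934/1968 = 0.47459
  bearing: TP=307, FP=289+130+59=478, FN=52+43+56=151 → 614/1243 = 0.49397
  misalign: TP=276, FP=251+43+53=347, FN=142+130+137=409 → 552/1308 = 0.42202
  gear: TP=535, FP=226+56+137=419, FN=74+59+53=186 → 1070/1675 = 0.63881
Macro-F1 score = mean = (0.47459 + 0.49397 + 0.42202 + 0.63881) / 4 = 0.5073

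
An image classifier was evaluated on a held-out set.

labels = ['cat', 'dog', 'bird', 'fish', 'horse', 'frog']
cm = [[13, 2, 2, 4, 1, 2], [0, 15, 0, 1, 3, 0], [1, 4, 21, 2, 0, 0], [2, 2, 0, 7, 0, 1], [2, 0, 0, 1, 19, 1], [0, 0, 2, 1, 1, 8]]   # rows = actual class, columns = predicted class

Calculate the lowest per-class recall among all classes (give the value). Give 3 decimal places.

0.542

Per-class recall (TP/(TP+FN)):
  cat: TP=13, FN=2+2+4+1+2=11 → 13/24 = 0.5417
  dog: TP=15, FN=0+0+1+3+0=4 → 15/19 = 0.7895
  bird: TP=21, FN=1+4+2+0+0=7 → 21/28 = 0.7500
  fish: TP=7, FN=2+2+0+0+1=5 → 7/12 = 0.5833
  horse: TP=19, FN=2+0+0+1+1=4 → 19/23 = 0.8261
  frog: TP=8, FN=0+0+2+1+1=4 → 8/12 = 0.6667
Lowest is class 'cat' with recall = 0.542.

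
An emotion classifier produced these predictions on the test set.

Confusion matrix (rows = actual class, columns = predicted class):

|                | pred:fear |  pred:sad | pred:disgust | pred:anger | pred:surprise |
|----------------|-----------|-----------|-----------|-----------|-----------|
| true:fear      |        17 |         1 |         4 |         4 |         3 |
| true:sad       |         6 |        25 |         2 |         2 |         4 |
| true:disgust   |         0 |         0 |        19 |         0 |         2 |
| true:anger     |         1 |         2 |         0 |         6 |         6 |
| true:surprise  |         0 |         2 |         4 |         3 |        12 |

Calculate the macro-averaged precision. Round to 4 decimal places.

0.6083

Per-class precision (TP/(TP+FP)):
  fear: TP=17, FP=6+0+1+0=7 → 17/24 = 0.70833
  sad: TP=25, FP=1+0+2+2=5 → 25/30 = 0.83333
  disgust: TP=19, FP=4+2+0+4=10 → 19/29 = 0.65517
  anger: TP=6, FP=4+2+0+3=9 → 6/15 = 0.40000
  surprise: TP=12, FP=3+4+2+6=15 → 12/27 = 0.44444
Macro-precision = mean = (0.70833 + 0.83333 + 0.65517 + 0.40000 + 0.44444) / 5 = 0.6083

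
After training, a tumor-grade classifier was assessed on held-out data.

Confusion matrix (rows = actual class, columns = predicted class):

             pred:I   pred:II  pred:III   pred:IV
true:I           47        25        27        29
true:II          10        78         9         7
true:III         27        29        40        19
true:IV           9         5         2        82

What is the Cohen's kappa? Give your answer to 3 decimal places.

Observed agreement pₒ = trace/N = 247/445 = 0.5551
Expected agreement pₑ = Σ (rowᵢ·colᵢ)/N² = (128·93 + 104·137 + 115·78 + 98·137)/445² = 0.2452
κ = (pₒ − pₑ)/(1 − pₑ) = (0.5551 − 0.2452)/(1 − 0.2452) = 0.411

0.411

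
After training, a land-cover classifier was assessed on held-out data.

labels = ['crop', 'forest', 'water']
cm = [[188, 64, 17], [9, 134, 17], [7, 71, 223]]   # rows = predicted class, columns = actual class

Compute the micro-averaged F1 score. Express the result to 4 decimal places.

Micro-averaging pools counts across classes: ΣTP=545, ΣFP=185, ΣFN=185.
Micro-F1 score = 2·TP/(2·TP+FP+FN) on pooled counts = 0.7466 (equals overall accuracy in single-label multiclass).

0.7466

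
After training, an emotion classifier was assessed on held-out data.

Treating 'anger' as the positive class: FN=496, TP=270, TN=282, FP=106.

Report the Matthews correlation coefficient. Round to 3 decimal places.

0.080

MCC = (TP·TN − FP·FN) / √((TP+FP)(TP+FN)(TN+FP)(TN+FN))
Numerator = 270·282 − 106·496 = 23564
Denominator = √(376·766·388·778) = √86941661824 = 294858.7150
MCC = 23564 / 294858.7150 = 0.080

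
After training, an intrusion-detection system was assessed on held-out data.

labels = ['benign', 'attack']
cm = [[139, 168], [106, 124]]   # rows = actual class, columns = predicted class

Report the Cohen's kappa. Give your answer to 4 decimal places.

-0.0078

Observed agreement pₒ = trace/N = 263/537 = 0.48976
Expected agreement pₑ = Σ (rowᵢ·colᵢ)/N² = (307·245 + 230·292)/537² = 0.49373
κ = (pₒ − pₑ)/(1 − pₑ) = (0.48976 − 0.49373)/(1 − 0.49373) = -0.0078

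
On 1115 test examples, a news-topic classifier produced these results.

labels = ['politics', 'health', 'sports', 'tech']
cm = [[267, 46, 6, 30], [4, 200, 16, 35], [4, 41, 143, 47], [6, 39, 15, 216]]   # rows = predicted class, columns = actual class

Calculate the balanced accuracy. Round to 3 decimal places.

Balanced accuracy = mean of per-class recall.
  politics: recall = 267/281 = 0.9502
  health: recall = 200/326 = 0.6135
  sports: recall = 143/180 = 0.7944
  tech: recall = 216/328 = 0.6585
Mean = (0.9502 + 0.6135 + 0.7944 + 0.6585) / 4 = 0.754

0.754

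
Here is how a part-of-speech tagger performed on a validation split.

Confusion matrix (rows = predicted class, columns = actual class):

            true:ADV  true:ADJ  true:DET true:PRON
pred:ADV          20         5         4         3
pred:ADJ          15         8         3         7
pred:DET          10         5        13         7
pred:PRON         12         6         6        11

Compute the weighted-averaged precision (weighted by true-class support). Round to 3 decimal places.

0.444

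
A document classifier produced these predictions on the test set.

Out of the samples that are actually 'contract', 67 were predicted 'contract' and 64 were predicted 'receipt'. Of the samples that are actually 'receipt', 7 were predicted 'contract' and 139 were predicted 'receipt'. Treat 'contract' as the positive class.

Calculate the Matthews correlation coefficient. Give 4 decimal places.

0.5230

MCC = (TP·TN − FP·FN) / √((TP+FP)(TP+FN)(TN+FP)(TN+FN))
Numerator = 67·139 − 7·64 = 8865
Denominator = √(74·131·146·203) = √287310772 = 16950.2440
MCC = 8865 / 16950.2440 = 0.5230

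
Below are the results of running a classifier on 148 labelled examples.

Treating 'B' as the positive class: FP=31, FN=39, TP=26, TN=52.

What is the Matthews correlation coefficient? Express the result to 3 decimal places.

MCC = (TP·TN − FP·FN) / √((TP+FP)(TP+FN)(TN+FP)(TN+FN))
Numerator = 26·52 − 31·39 = 143
Denominator = √(57·65·83·91) = √27983865 = 5289.9778
MCC = 143 / 5289.9778 = 0.027

0.027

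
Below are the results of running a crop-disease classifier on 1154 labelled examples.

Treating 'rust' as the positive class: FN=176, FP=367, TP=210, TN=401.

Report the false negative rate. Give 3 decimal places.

0.456

FNR = FN/(FN+TP) = 176/(176+210) = 0.456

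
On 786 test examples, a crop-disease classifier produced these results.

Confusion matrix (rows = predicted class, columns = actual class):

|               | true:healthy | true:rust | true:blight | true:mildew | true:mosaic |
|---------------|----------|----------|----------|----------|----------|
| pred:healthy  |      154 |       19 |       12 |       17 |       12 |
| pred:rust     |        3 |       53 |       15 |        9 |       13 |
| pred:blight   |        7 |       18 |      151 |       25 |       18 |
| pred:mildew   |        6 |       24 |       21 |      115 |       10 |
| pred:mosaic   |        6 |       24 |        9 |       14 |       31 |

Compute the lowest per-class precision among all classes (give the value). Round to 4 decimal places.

Per-class precision (TP/(TP+FP)):
  healthy: TP=154, FP=19+12+17+12=60 → 154/214 = 0.71963
  rust: TP=53, FP=3+15+9+13=40 → 53/93 = 0.56989
  blight: TP=151, FP=7+18+25+18=68 → 151/219 = 0.68950
  mildew: TP=115, FP=6+24+21+10=61 → 115/176 = 0.65341
  mosaic: TP=31, FP=6+24+9+14=53 → 31/84 = 0.36905
Lowest is class 'mosaic' with precision = 0.3690.

0.3690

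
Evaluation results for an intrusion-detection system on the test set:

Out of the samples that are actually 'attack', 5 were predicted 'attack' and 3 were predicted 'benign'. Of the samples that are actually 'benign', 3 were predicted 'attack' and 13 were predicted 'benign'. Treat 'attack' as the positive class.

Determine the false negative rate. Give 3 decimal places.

0.375

FNR = FN/(FN+TP) = 3/(3+5) = 0.375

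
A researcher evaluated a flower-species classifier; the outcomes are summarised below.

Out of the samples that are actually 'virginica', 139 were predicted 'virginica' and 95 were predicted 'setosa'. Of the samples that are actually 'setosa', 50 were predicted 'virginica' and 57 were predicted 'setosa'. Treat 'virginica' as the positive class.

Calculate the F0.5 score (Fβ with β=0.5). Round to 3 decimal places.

0.702

Fβ = (1+β²)·TP / ((1+β²)·TP + β²·FN + FP), with β²=1/4
= 1.25·139 / (1.25·139 + 0.25·95 + 50) = 0.702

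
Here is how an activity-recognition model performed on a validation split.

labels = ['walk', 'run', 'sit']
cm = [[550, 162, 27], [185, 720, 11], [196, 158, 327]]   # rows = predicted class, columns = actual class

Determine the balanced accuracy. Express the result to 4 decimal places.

Balanced accuracy = mean of per-class recall.
  walk: recall = 550/931 = 0.59076
  run: recall = 720/1040 = 0.69231
  sit: recall = 327/365 = 0.89589
Mean = (0.59076 + 0.69231 + 0.89589) / 3 = 0.7263

0.7263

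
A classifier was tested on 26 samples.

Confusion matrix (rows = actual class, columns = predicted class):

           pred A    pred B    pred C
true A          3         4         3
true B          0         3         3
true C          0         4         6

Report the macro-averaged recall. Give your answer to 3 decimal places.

0.467

Per-class recall (TP/(TP+FN)):
  A: TP=3, FN=4+3=7 → 3/10 = 0.3000
  B: TP=3, FN=0+3=3 → 3/6 = 0.5000
  C: TP=6, FN=0+4=4 → 6/10 = 0.6000
Macro-recall = mean = (0.3000 + 0.5000 + 0.6000) / 3 = 0.467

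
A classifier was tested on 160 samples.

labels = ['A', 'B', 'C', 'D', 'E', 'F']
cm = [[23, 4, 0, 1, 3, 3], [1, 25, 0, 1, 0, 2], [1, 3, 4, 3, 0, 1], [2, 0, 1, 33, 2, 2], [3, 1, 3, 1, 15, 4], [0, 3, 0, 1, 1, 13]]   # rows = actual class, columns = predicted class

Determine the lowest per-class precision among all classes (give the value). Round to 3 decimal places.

Per-class precision (TP/(TP+FP)):
  A: TP=23, FP=1+1+2+3+0=7 → 23/30 = 0.7667
  B: TP=25, FP=4+3+0+1+3=11 → 25/36 = 0.6944
  C: TP=4, FP=0+0+1+3+0=4 → 4/8 = 0.5000
  D: TP=33, FP=1+1+3+1+1=7 → 33/40 = 0.8250
  E: TP=15, FP=3+0+0+2+1=6 → 15/21 = 0.7143
  F: TP=13, FP=3+2+1+2+4=12 → 13/25 = 0.5200
Lowest is class 'C' with precision = 0.500.

0.500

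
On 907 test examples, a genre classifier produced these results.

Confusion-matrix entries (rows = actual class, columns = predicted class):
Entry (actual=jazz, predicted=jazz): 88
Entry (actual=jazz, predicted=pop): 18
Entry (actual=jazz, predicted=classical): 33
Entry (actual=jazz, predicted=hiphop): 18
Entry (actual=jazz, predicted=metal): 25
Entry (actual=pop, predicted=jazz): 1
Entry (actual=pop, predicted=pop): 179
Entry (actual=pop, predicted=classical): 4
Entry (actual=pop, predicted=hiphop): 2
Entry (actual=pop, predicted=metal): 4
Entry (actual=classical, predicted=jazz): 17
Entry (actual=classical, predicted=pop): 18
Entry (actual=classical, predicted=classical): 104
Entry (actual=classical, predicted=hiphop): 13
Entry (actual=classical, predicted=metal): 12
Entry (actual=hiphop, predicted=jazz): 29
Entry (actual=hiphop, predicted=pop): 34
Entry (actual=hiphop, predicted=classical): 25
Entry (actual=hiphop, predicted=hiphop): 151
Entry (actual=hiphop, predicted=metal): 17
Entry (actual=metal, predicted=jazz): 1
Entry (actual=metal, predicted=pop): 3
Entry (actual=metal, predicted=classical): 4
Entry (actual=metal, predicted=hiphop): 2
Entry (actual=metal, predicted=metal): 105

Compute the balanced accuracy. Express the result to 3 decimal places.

Balanced accuracy = mean of per-class recall.
  jazz: recall = 88/182 = 0.4835
  pop: recall = 179/190 = 0.9421
  classical: recall = 104/164 = 0.6341
  hiphop: recall = 151/256 = 0.5898
  metal: recall = 105/115 = 0.9130
Mean = (0.4835 + 0.9421 + 0.6341 + 0.5898 + 0.9130) / 5 = 0.713

0.713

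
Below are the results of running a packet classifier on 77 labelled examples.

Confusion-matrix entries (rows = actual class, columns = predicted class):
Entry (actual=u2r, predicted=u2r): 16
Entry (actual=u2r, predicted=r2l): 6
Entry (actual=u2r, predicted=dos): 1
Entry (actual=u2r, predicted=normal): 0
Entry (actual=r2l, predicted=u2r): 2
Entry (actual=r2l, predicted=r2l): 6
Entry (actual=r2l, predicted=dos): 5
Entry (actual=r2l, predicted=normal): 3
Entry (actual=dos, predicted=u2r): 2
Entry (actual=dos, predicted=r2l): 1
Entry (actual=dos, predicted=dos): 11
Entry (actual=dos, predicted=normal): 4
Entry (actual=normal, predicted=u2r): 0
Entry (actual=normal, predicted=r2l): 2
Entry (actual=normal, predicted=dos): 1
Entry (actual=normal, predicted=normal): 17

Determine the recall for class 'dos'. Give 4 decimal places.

One-vs-rest for 'dos': TP = diagonal; FP = other classes predicted 'dos'; FN = 'dos' predicted as other.
recall = TP/(TP+FN).
dos: TP=11, FN=2+1+4=7 → 11/18 = 0.61111

0.6111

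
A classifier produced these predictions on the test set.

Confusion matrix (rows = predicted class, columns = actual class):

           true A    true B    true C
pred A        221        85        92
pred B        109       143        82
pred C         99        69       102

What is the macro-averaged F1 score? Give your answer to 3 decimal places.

0.454

Per-class F1 score (2·TP/(2·TP+FP+FN)):
  A: TP=221, FP=85+92=177, FN=109+99=208 → 442/827 = 0.5345
  B: TP=143, FP=109+82=191, FN=85+69=154 → 286/631 = 0.4532
  C: TP=102, FP=99+69=168, FN=92+82=174 → 204/546 = 0.3736
Macro-F1 score = mean = (0.5345 + 0.4532 + 0.3736) / 3 = 0.454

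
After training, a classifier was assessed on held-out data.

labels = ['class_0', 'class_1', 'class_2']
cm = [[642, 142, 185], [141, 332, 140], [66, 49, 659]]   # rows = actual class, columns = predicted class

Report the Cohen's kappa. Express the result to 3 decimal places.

0.533

Observed agreement pₒ = trace/N = 1633/2356 = 0.6931
Expected agreement pₑ = Σ (rowᵢ·colᵢ)/N² = (969·849 + 613·523 + 774·984)/2356² = 0.3432
κ = (pₒ − pₑ)/(1 − pₑ) = (0.6931 − 0.3432)/(1 − 0.3432) = 0.533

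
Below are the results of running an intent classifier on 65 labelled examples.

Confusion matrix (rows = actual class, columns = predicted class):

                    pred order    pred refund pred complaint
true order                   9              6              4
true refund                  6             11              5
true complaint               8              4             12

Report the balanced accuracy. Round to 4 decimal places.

0.4912

Balanced accuracy = mean of per-class recall.
  order: recall = 9/19 = 0.47368
  refund: recall = 11/22 = 0.50000
  complaint: recall = 12/24 = 0.50000
Mean = (0.47368 + 0.50000 + 0.50000) / 3 = 0.4912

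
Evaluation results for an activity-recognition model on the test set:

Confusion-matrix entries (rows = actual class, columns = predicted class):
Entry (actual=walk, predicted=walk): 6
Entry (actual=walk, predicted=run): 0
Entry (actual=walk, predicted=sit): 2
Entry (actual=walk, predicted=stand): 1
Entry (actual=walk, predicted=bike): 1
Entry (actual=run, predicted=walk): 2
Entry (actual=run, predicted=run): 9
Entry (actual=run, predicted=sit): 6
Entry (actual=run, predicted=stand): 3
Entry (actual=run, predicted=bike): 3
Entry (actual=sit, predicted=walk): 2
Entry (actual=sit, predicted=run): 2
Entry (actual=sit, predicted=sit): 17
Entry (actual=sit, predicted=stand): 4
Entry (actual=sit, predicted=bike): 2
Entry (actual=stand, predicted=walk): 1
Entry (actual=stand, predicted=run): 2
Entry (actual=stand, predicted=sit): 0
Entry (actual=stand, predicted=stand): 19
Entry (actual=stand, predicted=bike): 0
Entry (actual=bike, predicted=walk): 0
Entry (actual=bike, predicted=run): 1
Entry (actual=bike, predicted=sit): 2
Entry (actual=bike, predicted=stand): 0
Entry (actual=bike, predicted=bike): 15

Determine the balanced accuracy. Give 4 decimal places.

0.6636

Balanced accuracy = mean of per-class recall.
  walk: recall = 6/10 = 0.60000
  run: recall = 9/23 = 0.39130
  sit: recall = 17/27 = 0.62963
  stand: recall = 19/22 = 0.86364
  bike: recall = 15/18 = 0.83333
Mean = (0.60000 + 0.39130 + 0.62963 + 0.86364 + 0.83333) / 5 = 0.6636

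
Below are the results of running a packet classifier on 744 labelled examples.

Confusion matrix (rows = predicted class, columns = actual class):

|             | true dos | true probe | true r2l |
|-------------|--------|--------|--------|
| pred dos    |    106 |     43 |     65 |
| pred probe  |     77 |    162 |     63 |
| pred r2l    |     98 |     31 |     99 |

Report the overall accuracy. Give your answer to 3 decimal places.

Accuracy = trace / total = (106+162+99=367) / 744 = 367/744 = 0.493

0.493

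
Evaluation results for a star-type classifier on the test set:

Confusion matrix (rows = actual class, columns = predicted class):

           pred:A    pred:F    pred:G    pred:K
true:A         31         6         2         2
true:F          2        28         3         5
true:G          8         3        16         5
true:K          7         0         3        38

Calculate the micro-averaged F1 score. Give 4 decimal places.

0.7107

Micro-averaging pools counts across classes: ΣTP=113, ΣFP=46, ΣFN=46.
Micro-F1 score = 2·TP/(2·TP+FP+FN) on pooled counts = 0.7107 (equals overall accuracy in single-label multiclass).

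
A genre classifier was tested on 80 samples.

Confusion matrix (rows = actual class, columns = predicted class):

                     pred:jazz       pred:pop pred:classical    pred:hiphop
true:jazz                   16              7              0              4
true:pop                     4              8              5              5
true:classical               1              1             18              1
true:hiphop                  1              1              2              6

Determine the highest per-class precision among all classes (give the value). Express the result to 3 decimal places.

Per-class precision (TP/(TP+FP)):
  jazz: TP=16, FP=4+1+1=6 → 16/22 = 0.7273
  pop: TP=8, FP=7+1+1=9 → 8/17 = 0.4706
  classical: TP=18, FP=0+5+2=7 → 18/25 = 0.7200
  hiphop: TP=6, FP=4+5+1=10 → 6/16 = 0.3750
Highest is class 'jazz' with precision = 0.727.

0.727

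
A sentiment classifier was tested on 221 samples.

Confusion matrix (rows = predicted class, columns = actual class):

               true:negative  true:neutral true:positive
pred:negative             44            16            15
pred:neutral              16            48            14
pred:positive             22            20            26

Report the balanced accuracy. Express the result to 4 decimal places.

0.5269

Balanced accuracy = mean of per-class recall.
  negative: recall = 44/82 = 0.53659
  neutral: recall = 48/84 = 0.57143
  positive: recall = 26/55 = 0.47273
Mean = (0.53659 + 0.57143 + 0.47273) / 3 = 0.5269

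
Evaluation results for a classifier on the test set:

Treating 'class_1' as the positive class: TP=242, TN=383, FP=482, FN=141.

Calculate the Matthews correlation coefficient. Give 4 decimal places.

0.0697

MCC = (TP·TN − FP·FN) / √((TP+FP)(TP+FN)(TN+FP)(TN+FN))
Numerator = 242·383 − 482·141 = 24724
Denominator = √(724·383·865·524) = √125685371920 = 354521.3279
MCC = 24724 / 354521.3279 = 0.0697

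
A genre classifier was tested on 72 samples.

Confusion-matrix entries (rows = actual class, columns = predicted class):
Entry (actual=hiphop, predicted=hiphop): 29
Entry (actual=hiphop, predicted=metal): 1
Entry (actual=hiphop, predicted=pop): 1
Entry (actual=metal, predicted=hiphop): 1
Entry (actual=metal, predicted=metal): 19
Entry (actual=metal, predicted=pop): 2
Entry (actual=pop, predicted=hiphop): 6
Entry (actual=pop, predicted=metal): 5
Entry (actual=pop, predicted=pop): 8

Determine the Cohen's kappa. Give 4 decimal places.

Observed agreement pₒ = trace/N = 56/72 = 0.77778
Expected agreement pₑ = Σ (rowᵢ·colᵢ)/N² = (31·36 + 22·25 + 19·11)/72² = 0.36169
κ = (pₒ − pₑ)/(1 − pₑ) = (0.77778 − 0.36169)/(1 − 0.36169) = 0.6519

0.6519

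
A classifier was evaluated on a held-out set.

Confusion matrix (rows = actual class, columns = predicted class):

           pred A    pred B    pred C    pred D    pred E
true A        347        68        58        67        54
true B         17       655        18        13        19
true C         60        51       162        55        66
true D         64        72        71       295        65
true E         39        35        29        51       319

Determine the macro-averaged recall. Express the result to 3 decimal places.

Per-class recall (TP/(TP+FN)):
  A: TP=347, FN=68+58+67+54=247 → 347/594 = 0.5842
  B: TP=655, FN=17+18+13+19=67 → 655/722 = 0.9072
  C: TP=162, FN=60+51+55+66=232 → 162/394 = 0.4112
  D: TP=295, FN=64+72+71+65=272 → 295/567 = 0.5203
  E: TP=319, FN=39+35+29+51=154 → 319/473 = 0.6744
Macro-recall = mean = (0.5842 + 0.9072 + 0.4112 + 0.5203 + 0.6744) / 5 = 0.619

0.619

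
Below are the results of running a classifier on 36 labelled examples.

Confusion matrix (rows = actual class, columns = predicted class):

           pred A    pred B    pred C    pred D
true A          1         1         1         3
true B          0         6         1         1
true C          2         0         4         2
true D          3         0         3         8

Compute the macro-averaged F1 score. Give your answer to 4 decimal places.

Per-class F1 score (2·TP/(2·TP+FP+FN)):
  A: TP=1, FP=0+2+3=5, FN=1+1+3=5 → 2/12 = 0.16667
  B: TP=6, FP=1+0+0=1, FN=0+1+1=2 → 12/15 = 0.80000
  C: TP=4, FP=1+1+3=5, FN=2+0+2=4 → 8/17 = 0.47059
  D: TP=8, FP=3+1+2=6, FN=3+0+3=6 → 16/28 = 0.57143
Macro-F1 score = mean = (0.16667 + 0.80000 + 0.47059 + 0.57143) / 4 = 0.5022

0.5022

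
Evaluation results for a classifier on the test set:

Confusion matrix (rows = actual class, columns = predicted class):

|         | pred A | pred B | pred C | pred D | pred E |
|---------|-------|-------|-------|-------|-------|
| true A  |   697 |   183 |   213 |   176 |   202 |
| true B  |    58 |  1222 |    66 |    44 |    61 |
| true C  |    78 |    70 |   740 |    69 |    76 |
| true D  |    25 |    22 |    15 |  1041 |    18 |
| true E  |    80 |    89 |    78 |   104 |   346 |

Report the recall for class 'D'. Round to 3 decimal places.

One-vs-rest for 'D': TP = diagonal; FP = other classes predicted 'D'; FN = 'D' predicted as other.
recall = TP/(TP+FN).
D: TP=1041, FN=25+22+15+18=80 → 1041/1121 = 0.9286

0.929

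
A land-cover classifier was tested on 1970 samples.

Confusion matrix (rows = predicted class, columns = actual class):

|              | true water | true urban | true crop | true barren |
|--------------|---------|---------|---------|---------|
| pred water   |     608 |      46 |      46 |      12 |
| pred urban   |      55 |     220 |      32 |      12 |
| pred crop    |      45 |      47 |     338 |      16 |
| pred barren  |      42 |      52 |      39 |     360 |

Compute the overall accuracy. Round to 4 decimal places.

0.7746

Accuracy = trace / total = (608+220+338+360=1526) / 1970 = 1526/1970 = 0.7746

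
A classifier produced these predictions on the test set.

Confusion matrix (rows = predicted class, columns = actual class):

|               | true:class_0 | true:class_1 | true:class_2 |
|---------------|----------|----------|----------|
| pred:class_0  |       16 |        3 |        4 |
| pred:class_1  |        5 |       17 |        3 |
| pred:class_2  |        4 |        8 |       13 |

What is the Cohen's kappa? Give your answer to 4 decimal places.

0.4454

Observed agreement pₒ = trace/N = 46/73 = 0.63014
Expected agreement pₑ = Σ (rowᵢ·colᵢ)/N² = (25·23 + 28·25 + 20·25)/73² = 0.33308
κ = (pₒ − pₑ)/(1 − pₑ) = (0.63014 − 0.33308)/(1 − 0.33308) = 0.4454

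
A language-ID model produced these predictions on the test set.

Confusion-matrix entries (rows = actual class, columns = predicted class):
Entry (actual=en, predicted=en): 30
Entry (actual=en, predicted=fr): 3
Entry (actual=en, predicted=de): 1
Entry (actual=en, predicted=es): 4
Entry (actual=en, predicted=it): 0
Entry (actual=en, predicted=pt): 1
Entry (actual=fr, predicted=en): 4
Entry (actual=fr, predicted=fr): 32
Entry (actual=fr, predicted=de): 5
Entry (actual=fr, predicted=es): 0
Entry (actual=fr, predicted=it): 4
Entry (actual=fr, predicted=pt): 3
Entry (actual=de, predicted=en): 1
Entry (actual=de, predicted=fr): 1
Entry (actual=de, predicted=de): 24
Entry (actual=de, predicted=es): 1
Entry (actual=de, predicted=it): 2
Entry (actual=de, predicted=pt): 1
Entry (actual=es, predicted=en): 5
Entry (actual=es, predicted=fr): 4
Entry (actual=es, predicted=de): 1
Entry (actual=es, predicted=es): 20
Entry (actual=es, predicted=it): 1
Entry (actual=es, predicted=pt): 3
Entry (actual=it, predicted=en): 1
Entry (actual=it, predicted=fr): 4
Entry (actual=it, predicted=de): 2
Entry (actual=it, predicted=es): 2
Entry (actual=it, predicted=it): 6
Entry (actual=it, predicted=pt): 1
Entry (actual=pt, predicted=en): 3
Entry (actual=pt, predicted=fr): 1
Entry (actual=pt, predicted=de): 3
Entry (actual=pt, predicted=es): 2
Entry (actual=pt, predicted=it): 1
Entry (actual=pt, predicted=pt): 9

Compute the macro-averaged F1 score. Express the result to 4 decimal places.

0.6100

Per-class F1 score (2·TP/(2·TP+FP+FN)):
  en: TP=30, FP=4+1+5+1+3=14, FN=3+1+4+0+1=9 → 60/83 = 0.72289
  fr: TP=32, FP=3+1+4+4+1=13, FN=4+5+0+4+3=16 → 64/93 = 0.68817
  de: TP=24, FP=1+5+1+2+3=12, FN=1+1+1+2+1=6 → 48/66 = 0.72727
  es: TP=20, FP=4+0+1+2+2=9, FN=5+4+1+1+3=14 → 40/63 = 0.63492
  it: TP=6, FP=0+4+2+1+1=8, FN=1+4+2+2+1=10 → 12/30 = 0.40000
  pt: TP=9, FP=1+3+1+3+1=9, FN=3+1+3+2+1=10 → 18/37 = 0.48649
Macro-F1 score = mean = (0.72289 + 0.68817 + 0.72727 + 0.63492 + 0.40000 + 0.48649) / 6 = 0.6100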